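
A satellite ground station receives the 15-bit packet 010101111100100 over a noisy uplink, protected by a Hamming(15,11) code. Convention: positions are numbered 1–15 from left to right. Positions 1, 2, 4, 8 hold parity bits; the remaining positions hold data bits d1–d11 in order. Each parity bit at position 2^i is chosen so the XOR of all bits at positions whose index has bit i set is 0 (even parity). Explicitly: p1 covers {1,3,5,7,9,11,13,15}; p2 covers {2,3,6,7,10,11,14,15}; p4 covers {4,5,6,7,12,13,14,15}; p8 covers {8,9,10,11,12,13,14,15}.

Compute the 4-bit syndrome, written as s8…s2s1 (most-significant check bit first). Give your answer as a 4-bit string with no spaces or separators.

0001

s1 (pos 1,3,5,7,9,11,13,15): 0⊕0⊕0⊕1⊕1⊕0⊕1⊕0 = 1
s2 (pos 2,3,6,7,10,11,14,15): 1⊕0⊕1⊕1⊕1⊕0⊕0⊕0 = 0
s4 (pos 4,5,6,7,12,13,14,15): 1⊕0⊕1⊕1⊕0⊕1⊕0⊕0 = 0
s8 (pos 8,9,10,11,12,13,14,15): 1⊕1⊕1⊕0⊕0⊕1⊕0⊕0 = 0
Syndrome s8…s1 = 0001 → error at position 1.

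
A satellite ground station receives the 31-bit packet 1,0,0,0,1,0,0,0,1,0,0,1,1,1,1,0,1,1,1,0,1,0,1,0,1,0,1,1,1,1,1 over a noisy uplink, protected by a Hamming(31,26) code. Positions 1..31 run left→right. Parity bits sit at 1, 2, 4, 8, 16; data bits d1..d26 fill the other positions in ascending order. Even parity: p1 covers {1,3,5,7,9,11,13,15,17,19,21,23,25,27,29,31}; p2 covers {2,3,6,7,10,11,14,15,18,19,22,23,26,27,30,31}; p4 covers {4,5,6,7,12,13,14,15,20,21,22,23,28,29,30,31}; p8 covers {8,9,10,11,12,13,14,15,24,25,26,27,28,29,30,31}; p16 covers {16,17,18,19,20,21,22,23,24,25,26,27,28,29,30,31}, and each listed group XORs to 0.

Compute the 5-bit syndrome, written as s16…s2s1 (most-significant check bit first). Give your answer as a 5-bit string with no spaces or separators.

s1 (pos 1,3,5,7,9,11,13,15,17,19,21,23,25,27,29,31): 1⊕0⊕1⊕0⊕1⊕0⊕1⊕1⊕1⊕1⊕1⊕1⊕1⊕1⊕1⊕1 = 1
s2 (pos 2,3,6,7,10,11,14,15,18,19,22,23,26,27,30,31): 0⊕0⊕0⊕0⊕0⊕0⊕1⊕1⊕1⊕1⊕0⊕1⊕0⊕1⊕1⊕1 = 0
s4 (pos 4,5,6,7,12,13,14,15,20,21,22,23,28,29,30,31): 0⊕1⊕0⊕0⊕1⊕1⊕1⊕1⊕0⊕1⊕0⊕1⊕1⊕1⊕1⊕1 = 1
s8 (pos 8,9,10,11,12,13,14,15,24,25,26,27,28,29,30,31): 0⊕1⊕0⊕0⊕1⊕1⊕1⊕1⊕0⊕1⊕0⊕1⊕1⊕1⊕1⊕1 = 1
s16 (pos 16,17,18,19,20,21,22,23,24,25,26,27,28,29,30,31): 0⊕1⊕1⊕1⊕0⊕1⊕0⊕1⊕0⊕1⊕0⊕1⊕1⊕1⊕1⊕1 = 1
Syndrome s16…s1 = 11101 → error at position 29.

11101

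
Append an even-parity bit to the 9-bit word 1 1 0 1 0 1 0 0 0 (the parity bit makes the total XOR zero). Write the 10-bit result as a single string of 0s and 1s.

1101010000

XOR of the 9 data bits: 1⊕1⊕0⊕1⊕0⊕1⊕0⊕0⊕0 = 0
Parity bit = 0 (so all 10 bits XOR to 0).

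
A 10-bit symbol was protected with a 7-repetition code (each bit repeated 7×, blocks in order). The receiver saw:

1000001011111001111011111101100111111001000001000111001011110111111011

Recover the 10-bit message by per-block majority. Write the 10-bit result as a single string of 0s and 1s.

0111100111

Block 1 (1000001): 2 ones → 0
Block 2 (0111110): 5 ones → 1
Block 3 (0111101): 5 ones → 1
Block 4 (1111101): 6 ones → 1
Block 5 (1001111): 5 ones → 1
Block 6 (1100100): 3 ones → 0
Block 7 (0001000): 1 one → 0
Block 8 (1110010): 4 ones → 1
Block 9 (1111011): 6 ones → 1
Block 10 (1111011): 6 ones → 1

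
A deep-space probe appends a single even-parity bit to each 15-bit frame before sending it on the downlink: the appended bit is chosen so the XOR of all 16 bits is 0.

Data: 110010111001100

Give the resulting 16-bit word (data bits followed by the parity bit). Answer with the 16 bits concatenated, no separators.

XOR of the 15 data bits: 1⊕1⊕0⊕0⊕1⊕0⊕1⊕1⊕1⊕0⊕0⊕1⊕1⊕0⊕0 = 0
Parity bit = 0 (so all 16 bits XOR to 0).

1100101110011000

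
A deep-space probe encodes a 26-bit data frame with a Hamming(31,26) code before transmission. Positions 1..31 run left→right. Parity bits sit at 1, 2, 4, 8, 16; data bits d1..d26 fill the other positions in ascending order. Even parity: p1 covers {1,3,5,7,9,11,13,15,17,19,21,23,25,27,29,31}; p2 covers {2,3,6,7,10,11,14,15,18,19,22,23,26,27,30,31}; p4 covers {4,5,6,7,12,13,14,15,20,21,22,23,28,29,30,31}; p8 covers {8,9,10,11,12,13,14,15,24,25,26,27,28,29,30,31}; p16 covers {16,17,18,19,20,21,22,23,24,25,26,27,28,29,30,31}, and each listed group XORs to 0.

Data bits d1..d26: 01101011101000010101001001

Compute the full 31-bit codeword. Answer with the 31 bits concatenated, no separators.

1101110010111011000010101001001

Place data at non-parity positions: p1 p2 0 p4 1 1 0 p8 1 0 1 1 1 0 1 p16 0 0 0 0 1 0 1 0 1 0 0 1 0 0 1
p1 (pos 1,3,5,7,9,11,13,15,17,19,21,23,25,27,29,31): XOR of data positions = 0⊕1⊕0⊕1⊕1⊕1⊕1⊕0⊕0⊕1⊕1⊕1⊕0⊕0⊕1 = 1
p2 (pos 2,3,6,7,10,11,14,15,18,19,22,23,26,27,30,31): XOR of data positions = 0⊕1⊕0⊕0⊕1⊕0⊕1⊕0⊕0⊕0⊕1⊕0⊕0⊕0⊕1 = 1
p4 (pos 4,5,6,7,12,13,14,15,20,21,22,23,28,29,30,31): XOR of data positions = 1⊕1⊕0⊕1⊕1⊕0⊕1⊕0⊕1⊕0⊕1⊕1⊕0⊕0⊕1 = 1
p8 (pos 8,9,10,11,12,13,14,15,24,25,26,27,28,29,30,31): XOR of data positions = 1⊕0⊕1⊕1⊕1⊕0⊕1⊕0⊕1⊕0⊕0⊕1⊕0⊕0⊕1 = 0
p16 (pos 16,17,18,19,20,21,22,23,24,25,26,27,28,29,30,31): XOR of data positions = 0⊕0⊕0⊕0⊕1⊕0⊕1⊕0⊕1⊕0⊕0⊕1⊕0⊕0⊕1 = 1
Codeword: 1101110010111011000010101001001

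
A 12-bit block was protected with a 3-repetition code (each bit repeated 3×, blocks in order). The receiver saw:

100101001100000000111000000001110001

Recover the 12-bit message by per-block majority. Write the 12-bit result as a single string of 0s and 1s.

Block 1 (100): 1 one → 0
Block 2 (101): 2 ones → 1
Block 3 (001): 1 one → 0
Block 4 (100): 1 one → 0
Block 5 (000): 0 ones → 0
Block 6 (000): 0 ones → 0
Block 7 (111): 3 ones → 1
Block 8 (000): 0 ones → 0
Block 9 (000): 0 ones → 0
Block 10 (001): 1 one → 0
Block 11 (110): 2 ones → 1
Block 12 (001): 1 one → 0

010000100010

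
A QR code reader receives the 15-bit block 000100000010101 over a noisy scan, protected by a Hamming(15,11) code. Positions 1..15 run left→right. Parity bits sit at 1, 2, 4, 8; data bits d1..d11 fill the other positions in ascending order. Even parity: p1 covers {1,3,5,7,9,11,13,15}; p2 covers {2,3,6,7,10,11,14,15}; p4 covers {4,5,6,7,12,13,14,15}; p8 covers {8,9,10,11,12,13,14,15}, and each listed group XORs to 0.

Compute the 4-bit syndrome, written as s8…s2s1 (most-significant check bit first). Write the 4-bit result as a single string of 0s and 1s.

1101

s1 (pos 1,3,5,7,9,11,13,15): 0⊕0⊕0⊕0⊕0⊕1⊕1⊕1 = 1
s2 (pos 2,3,6,7,10,11,14,15): 0⊕0⊕0⊕0⊕0⊕1⊕0⊕1 = 0
s4 (pos 4,5,6,7,12,13,14,15): 1⊕0⊕0⊕0⊕0⊕1⊕0⊕1 = 1
s8 (pos 8,9,10,11,12,13,14,15): 0⊕0⊕0⊕1⊕0⊕1⊕0⊕1 = 1
Syndrome s8…s1 = 1101 → error at position 13.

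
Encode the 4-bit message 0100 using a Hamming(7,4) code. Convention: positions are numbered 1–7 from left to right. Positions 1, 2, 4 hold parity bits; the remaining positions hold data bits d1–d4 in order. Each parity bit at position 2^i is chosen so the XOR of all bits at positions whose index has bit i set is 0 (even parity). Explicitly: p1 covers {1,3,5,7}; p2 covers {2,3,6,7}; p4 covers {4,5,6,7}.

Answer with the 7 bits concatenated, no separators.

1001100

Place data at non-parity positions: p1 p2 0 p4 1 0 0
p1 (pos 1,3,5,7): XOR of data positions = 0⊕1⊕0 = 1
p2 (pos 2,3,6,7): XOR of data positions = 0⊕0⊕0 = 0
p4 (pos 4,5,6,7): XOR of data positions = 1⊕0⊕0 = 1
Codeword: 1001100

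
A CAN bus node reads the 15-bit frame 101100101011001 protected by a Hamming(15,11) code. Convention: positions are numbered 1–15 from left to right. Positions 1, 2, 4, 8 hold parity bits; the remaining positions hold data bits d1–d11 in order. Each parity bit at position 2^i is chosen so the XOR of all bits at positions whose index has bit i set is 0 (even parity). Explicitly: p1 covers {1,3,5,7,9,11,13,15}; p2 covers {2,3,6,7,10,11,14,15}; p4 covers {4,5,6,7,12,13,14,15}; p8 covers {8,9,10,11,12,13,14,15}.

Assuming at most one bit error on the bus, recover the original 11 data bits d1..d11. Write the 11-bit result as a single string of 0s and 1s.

s1 (pos 1,3,5,7,9,11,13,15): 1⊕1⊕0⊕1⊕1⊕1⊕0⊕1 = 0
s2 (pos 2,3,6,7,10,11,14,15): 0⊕1⊕0⊕1⊕0⊕1⊕0⊕1 = 0
s4 (pos 4,5,6,7,12,13,14,15): 1⊕0⊕0⊕1⊕1⊕0⊕0⊕1 = 0
s8 (pos 8,9,10,11,12,13,14,15): 0⊕1⊕0⊕1⊕1⊕0⊕0⊕1 = 0
Syndrome s8…s1 = 0000 → no error.
Read data bits from positions 3,5,6,7,9,10,11,12,13,14,15: 10011011001

10011011001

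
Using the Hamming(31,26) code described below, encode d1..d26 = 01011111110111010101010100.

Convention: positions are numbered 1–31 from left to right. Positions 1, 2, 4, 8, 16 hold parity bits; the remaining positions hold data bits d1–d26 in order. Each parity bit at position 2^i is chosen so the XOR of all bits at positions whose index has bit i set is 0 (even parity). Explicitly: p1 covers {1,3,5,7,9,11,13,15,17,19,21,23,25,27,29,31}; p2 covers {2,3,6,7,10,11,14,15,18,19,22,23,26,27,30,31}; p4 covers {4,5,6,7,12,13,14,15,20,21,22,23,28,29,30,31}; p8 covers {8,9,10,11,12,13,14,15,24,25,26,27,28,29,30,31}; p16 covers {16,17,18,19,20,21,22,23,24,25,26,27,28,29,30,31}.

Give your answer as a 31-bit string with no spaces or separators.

0000101111111100111010101010100

Place data at non-parity positions: p1 p2 0 p4 1 0 1 p8 1 1 1 1 1 1 0 p16 1 1 1 0 1 0 1 0 1 0 1 0 1 0 0
p1 (pos 1,3,5,7,9,11,13,15,17,19,21,23,25,27,29,31): XOR of data positions = 0⊕1⊕1⊕1⊕1⊕1⊕0⊕1⊕1⊕1⊕1⊕1⊕1⊕1⊕0 = 0
p2 (pos 2,3,6,7,10,11,14,15,18,19,22,23,26,27,30,31): XOR of data positions = 0⊕0⊕1⊕1⊕1⊕1⊕0⊕1⊕1⊕0⊕1⊕0⊕1⊕0⊕0 = 0
p4 (pos 4,5,6,7,12,13,14,15,20,21,22,23,28,29,30,31): XOR of data positions = 1⊕0⊕1⊕1⊕1⊕1⊕0⊕0⊕1⊕0⊕1⊕0⊕1⊕0⊕0 = 0
p8 (pos 8,9,10,11,12,13,14,15,24,25,26,27,28,29,30,31): XOR of data positions = 1⊕1⊕1⊕1⊕1⊕1⊕0⊕0⊕1⊕0⊕1⊕0⊕1⊕0⊕0 = 1
p16 (pos 16,17,18,19,20,21,22,23,24,25,26,27,28,29,30,31): XOR of data positions = 1⊕1⊕1⊕0⊕1⊕0⊕1⊕0⊕1⊕0⊕1⊕0⊕1⊕0⊕0 = 0
Codeword: 0000101111111100111010101010100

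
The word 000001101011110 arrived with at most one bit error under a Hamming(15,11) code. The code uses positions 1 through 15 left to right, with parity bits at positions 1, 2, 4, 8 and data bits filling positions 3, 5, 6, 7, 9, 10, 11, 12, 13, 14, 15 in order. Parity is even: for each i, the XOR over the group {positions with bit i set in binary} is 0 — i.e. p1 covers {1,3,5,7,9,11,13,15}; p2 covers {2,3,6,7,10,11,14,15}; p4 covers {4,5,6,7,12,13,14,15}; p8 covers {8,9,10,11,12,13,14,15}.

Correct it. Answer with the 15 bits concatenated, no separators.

s1 (pos 1,3,5,7,9,11,13,15): 0⊕0⊕0⊕1⊕1⊕1⊕1⊕0 = 0
s2 (pos 2,3,6,7,10,11,14,15): 0⊕0⊕1⊕1⊕0⊕1⊕1⊕0 = 0
s4 (pos 4,5,6,7,12,13,14,15): 0⊕0⊕1⊕1⊕1⊕1⊕1⊕0 = 1
s8 (pos 8,9,10,11,12,13,14,15): 0⊕1⊕0⊕1⊕1⊕1⊕1⊕0 = 1
Syndrome s8…s1 = 1100 → error at position 12.
Flip position 12: 000001101011110 → 000001101010110

000001101010110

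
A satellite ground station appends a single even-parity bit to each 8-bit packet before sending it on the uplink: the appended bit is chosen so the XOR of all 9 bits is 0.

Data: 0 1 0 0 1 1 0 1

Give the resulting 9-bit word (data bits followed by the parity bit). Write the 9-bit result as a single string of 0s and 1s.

XOR of the 8 data bits: 0⊕1⊕0⊕0⊕1⊕1⊕0⊕1 = 0
Parity bit = 0 (so all 9 bits XOR to 0).

010011010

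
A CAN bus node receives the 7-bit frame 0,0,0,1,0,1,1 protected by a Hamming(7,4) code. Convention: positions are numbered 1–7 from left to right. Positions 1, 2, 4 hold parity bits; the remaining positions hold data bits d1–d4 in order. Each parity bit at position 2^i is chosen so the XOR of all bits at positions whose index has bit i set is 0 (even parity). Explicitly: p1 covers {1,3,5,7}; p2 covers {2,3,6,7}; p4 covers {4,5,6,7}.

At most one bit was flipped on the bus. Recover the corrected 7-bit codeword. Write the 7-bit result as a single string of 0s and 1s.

0001111

s1 (pos 1,3,5,7): 0⊕0⊕0⊕1 = 1
s2 (pos 2,3,6,7): 0⊕0⊕1⊕1 = 0
s4 (pos 4,5,6,7): 1⊕0⊕1⊕1 = 1
Syndrome s4…s1 = 101 → error at position 5.
Flip position 5: 0001011 → 0001111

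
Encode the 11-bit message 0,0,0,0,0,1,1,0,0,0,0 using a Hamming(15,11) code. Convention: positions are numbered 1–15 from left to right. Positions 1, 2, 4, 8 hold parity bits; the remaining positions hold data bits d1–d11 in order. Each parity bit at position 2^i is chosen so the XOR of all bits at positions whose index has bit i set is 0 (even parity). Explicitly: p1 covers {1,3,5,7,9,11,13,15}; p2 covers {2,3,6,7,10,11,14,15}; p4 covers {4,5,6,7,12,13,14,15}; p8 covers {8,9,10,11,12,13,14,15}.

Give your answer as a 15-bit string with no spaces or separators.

Place data at non-parity positions: p1 p2 0 p4 0 0 0 p8 0 1 1 0 0 0 0
p1 (pos 1,3,5,7,9,11,13,15): XOR of data positions = 0⊕0⊕0⊕0⊕1⊕0⊕0 = 1
p2 (pos 2,3,6,7,10,11,14,15): XOR of data positions = 0⊕0⊕0⊕1⊕1⊕0⊕0 = 0
p4 (pos 4,5,6,7,12,13,14,15): XOR of data positions = 0⊕0⊕0⊕0⊕0⊕0⊕0 = 0
p8 (pos 8,9,10,11,12,13,14,15): XOR of data positions = 0⊕1⊕1⊕0⊕0⊕0⊕0 = 0
Codeword: 100000000110000

100000000110000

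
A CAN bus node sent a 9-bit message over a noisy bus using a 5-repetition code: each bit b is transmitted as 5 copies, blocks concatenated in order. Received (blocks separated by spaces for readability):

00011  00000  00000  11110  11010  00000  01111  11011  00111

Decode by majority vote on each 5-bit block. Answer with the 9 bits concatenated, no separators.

000110111

Block 1 (00011): 2 ones → 0
Block 2 (00000): 0 ones → 0
Block 3 (00000): 0 ones → 0
Block 4 (11110): 4 ones → 1
Block 5 (11010): 3 ones → 1
Block 6 (00000): 0 ones → 0
Block 7 (01111): 4 ones → 1
Block 8 (11011): 4 ones → 1
Block 9 (00111): 3 ones → 1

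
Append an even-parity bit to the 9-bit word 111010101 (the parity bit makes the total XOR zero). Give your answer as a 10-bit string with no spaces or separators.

XOR of the 9 data bits: 1⊕1⊕1⊕0⊕1⊕0⊕1⊕0⊕1 = 0
Parity bit = 0 (so all 10 bits XOR to 0).

1110101010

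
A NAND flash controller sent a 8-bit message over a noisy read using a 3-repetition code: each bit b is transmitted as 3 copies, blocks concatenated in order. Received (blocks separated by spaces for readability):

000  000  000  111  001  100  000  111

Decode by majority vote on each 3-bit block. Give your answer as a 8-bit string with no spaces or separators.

00010001

Block 1 (000): 0 ones → 0
Block 2 (000): 0 ones → 0
Block 3 (000): 0 ones → 0
Block 4 (111): 3 ones → 1
Block 5 (001): 1 one → 0
Block 6 (100): 1 one → 0
Block 7 (000): 0 ones → 0
Block 8 (111): 3 ones → 1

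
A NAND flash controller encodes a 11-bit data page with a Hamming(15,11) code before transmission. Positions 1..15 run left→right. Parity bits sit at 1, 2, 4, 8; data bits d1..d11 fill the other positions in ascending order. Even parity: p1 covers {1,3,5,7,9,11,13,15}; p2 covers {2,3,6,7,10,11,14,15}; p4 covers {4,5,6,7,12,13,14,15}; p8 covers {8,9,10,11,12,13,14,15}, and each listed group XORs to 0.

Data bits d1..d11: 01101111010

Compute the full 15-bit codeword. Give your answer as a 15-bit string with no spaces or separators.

Place data at non-parity positions: p1 p2 0 p4 1 1 0 p8 1 1 1 1 0 1 0
p1 (pos 1,3,5,7,9,11,13,15): XOR of data positions = 0⊕1⊕0⊕1⊕1⊕0⊕0 = 1
p2 (pos 2,3,6,7,10,11,14,15): XOR of data positions = 0⊕1⊕0⊕1⊕1⊕1⊕0 = 0
p4 (pos 4,5,6,7,12,13,14,15): XOR of data positions = 1⊕1⊕0⊕1⊕0⊕1⊕0 = 0
p8 (pos 8,9,10,11,12,13,14,15): XOR of data positions = 1⊕1⊕1⊕1⊕0⊕1⊕0 = 1
Codeword: 100011011111010

100011011111010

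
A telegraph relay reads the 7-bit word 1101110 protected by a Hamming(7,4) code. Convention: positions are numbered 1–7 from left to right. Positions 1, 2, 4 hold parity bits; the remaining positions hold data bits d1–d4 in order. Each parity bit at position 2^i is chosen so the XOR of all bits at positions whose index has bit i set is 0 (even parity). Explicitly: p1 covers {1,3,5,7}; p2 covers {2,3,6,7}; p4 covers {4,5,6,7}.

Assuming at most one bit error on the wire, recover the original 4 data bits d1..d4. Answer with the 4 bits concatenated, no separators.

s1 (pos 1,3,5,7): 1⊕0⊕1⊕0 = 0
s2 (pos 2,3,6,7): 1⊕0⊕1⊕0 = 0
s4 (pos 4,5,6,7): 1⊕1⊕1⊕0 = 1
Syndrome s4…s1 = 100 → error at position 4.
Flip position 4: 1101110 → 1100110
Read data bits from positions 3,5,6,7: 0110

0110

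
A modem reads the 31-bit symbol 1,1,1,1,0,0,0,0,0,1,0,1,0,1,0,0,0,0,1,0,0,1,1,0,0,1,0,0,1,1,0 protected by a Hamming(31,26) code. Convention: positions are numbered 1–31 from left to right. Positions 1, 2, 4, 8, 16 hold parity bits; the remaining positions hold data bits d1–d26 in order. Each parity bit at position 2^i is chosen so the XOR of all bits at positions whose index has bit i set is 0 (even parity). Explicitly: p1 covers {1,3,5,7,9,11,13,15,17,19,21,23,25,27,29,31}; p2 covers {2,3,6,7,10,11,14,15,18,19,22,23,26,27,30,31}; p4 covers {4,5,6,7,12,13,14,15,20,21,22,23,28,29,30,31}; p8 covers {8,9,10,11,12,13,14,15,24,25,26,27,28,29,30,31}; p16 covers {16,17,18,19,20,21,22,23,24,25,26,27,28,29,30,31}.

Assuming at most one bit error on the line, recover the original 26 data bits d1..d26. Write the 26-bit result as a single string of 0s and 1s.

10010101010001001100100110

s1 (pos 1,3,5,7,9,11,13,15,17,19,21,23,25,27,29,31): 1⊕1⊕0⊕0⊕0⊕0⊕0⊕0⊕0⊕1⊕0⊕1⊕0⊕0⊕1⊕0 = 1
s2 (pos 2,3,6,7,10,11,14,15,18,19,22,23,26,27,30,31): 1⊕1⊕0⊕0⊕1⊕0⊕1⊕0⊕0⊕1⊕1⊕1⊕1⊕0⊕1⊕0 = 1
s4 (pos 4,5,6,7,12,13,14,15,20,21,22,23,28,29,30,31): 1⊕0⊕0⊕0⊕1⊕0⊕1⊕0⊕0⊕0⊕1⊕1⊕0⊕1⊕1⊕0 = 1
s8 (pos 8,9,10,11,12,13,14,15,24,25,26,27,28,29,30,31): 0⊕0⊕1⊕0⊕1⊕0⊕1⊕0⊕0⊕0⊕1⊕0⊕0⊕1⊕1⊕0 = 0
s16 (pos 16,17,18,19,20,21,22,23,24,25,26,27,28,29,30,31): 0⊕0⊕0⊕1⊕0⊕0⊕1⊕1⊕0⊕0⊕1⊕0⊕0⊕1⊕1⊕0 = 0
Syndrome s16…s1 = 00111 → error at position 7.
Flip position 7: 1111000001010100001001100100110 → 1111001001010100001001100100110
Read data bits from positions 3,5,6,7,9,10,11,12,13,14,15,17,18,19,20,21,22,23,24,25,26,27,28,29,30,31: 10010101010001001100100110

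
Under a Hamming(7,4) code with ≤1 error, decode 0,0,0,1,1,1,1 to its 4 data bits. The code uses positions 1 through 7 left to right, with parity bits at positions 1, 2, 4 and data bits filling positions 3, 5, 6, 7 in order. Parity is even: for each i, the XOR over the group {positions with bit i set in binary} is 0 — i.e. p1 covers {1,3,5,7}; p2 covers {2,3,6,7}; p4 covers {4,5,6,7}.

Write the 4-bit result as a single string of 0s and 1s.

s1 (pos 1,3,5,7): 0⊕0⊕1⊕1 = 0
s2 (pos 2,3,6,7): 0⊕0⊕1⊕1 = 0
s4 (pos 4,5,6,7): 1⊕1⊕1⊕1 = 0
Syndrome s4…s1 = 000 → no error.
Read data bits from positions 3,5,6,7: 0111

0111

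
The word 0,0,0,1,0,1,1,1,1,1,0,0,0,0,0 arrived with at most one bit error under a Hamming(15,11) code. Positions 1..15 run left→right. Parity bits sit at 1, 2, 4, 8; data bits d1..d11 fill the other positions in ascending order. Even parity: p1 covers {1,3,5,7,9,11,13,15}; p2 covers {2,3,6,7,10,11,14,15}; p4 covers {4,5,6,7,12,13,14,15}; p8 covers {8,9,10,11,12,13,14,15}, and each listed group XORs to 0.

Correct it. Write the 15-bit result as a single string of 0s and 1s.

000101111100010

s1 (pos 1,3,5,7,9,11,13,15): 0⊕0⊕0⊕1⊕1⊕0⊕0⊕0 = 0
s2 (pos 2,3,6,7,10,11,14,15): 0⊕0⊕1⊕1⊕1⊕0⊕0⊕0 = 1
s4 (pos 4,5,6,7,12,13,14,15): 1⊕0⊕1⊕1⊕0⊕0⊕0⊕0 = 1
s8 (pos 8,9,10,11,12,13,14,15): 1⊕1⊕1⊕0⊕0⊕0⊕0⊕0 = 1
Syndrome s8…s1 = 1110 → error at position 14.
Flip position 14: 000101111100000 → 000101111100010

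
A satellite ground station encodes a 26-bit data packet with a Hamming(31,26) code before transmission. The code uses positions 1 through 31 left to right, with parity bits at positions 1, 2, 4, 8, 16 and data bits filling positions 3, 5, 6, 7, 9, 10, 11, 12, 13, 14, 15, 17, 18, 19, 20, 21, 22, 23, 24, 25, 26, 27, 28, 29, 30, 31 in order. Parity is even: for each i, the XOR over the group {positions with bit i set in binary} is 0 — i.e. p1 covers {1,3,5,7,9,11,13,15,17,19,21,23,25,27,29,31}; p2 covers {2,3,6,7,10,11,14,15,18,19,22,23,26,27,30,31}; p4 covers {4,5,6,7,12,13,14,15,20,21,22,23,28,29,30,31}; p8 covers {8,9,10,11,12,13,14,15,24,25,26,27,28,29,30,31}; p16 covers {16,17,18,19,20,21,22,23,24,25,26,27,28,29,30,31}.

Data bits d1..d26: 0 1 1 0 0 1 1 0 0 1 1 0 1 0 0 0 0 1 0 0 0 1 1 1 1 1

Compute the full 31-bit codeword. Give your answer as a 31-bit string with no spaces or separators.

Place data at non-parity positions: p1 p2 0 p4 1 1 0 p8 0 1 1 0 0 1 1 p16 0 1 0 0 0 0 1 0 0 0 1 1 1 1 1
p1 (pos 1,3,5,7,9,11,13,15,17,19,21,23,25,27,29,31): XOR of data positions = 0⊕1⊕0⊕0⊕1⊕0⊕1⊕0⊕0⊕0⊕1⊕0⊕1⊕1⊕1 = 1
p2 (pos 2,3,6,7,10,11,14,15,18,19,22,23,26,27,30,31): XOR of data positions = 0⊕1⊕0⊕1⊕1⊕1⊕1⊕1⊕0⊕0⊕1⊕0⊕1⊕1⊕1 = 0
p4 (pos 4,5,6,7,12,13,14,15,20,21,22,23,28,29,30,31): XOR of data positions = 1⊕1⊕0⊕0⊕0⊕1⊕1⊕0⊕0⊕0⊕1⊕1⊕1⊕1⊕1 = 1
p8 (pos 8,9,10,11,12,13,14,15,24,25,26,27,28,29,30,31): XOR of data positions = 0⊕1⊕1⊕0⊕0⊕1⊕1⊕0⊕0⊕0⊕1⊕1⊕1⊕1⊕1 = 1
p16 (pos 16,17,18,19,20,21,22,23,24,25,26,27,28,29,30,31): XOR of data positions = 0⊕1⊕0⊕0⊕0⊕0⊕1⊕0⊕0⊕0⊕1⊕1⊕1⊕1⊕1 = 1
Codeword: 1001110101100111010000100011111

1001110101100111010000100011111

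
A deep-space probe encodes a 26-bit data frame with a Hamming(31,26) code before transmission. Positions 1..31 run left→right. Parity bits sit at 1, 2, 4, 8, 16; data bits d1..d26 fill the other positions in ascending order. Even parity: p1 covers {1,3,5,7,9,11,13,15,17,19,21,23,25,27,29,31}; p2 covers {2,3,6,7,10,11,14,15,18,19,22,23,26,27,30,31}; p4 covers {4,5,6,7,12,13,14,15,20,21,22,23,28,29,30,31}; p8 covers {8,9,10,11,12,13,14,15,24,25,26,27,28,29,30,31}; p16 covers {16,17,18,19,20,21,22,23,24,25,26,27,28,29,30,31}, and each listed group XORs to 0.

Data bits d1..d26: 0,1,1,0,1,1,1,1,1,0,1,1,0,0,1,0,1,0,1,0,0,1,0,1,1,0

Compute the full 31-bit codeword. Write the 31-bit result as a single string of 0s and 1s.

Place data at non-parity positions: p1 p2 0 p4 1 1 0 p8 1 1 1 1 1 0 1 p16 1 0 0 1 0 1 0 1 0 0 1 0 1 1 0
p1 (pos 1,3,5,7,9,11,13,15,17,19,21,23,25,27,29,31): XOR of data positions = 0⊕1⊕0⊕1⊕1⊕1⊕1⊕1⊕0⊕0⊕0⊕0⊕1⊕1⊕0 = 0
p2 (pos 2,3,6,7,10,11,14,15,18,19,22,23,26,27,30,31): XOR of data positions = 0⊕1⊕0⊕1⊕1⊕0⊕1⊕0⊕0⊕1⊕0⊕0⊕1⊕1⊕0 = 1
p4 (pos 4,5,6,7,12,13,14,15,20,21,22,23,28,29,30,31): XOR of data positions = 1⊕1⊕0⊕1⊕1⊕0⊕1⊕1⊕0⊕1⊕0⊕0⊕1⊕1⊕0 = 1
p8 (pos 8,9,10,11,12,13,14,15,24,25,26,27,28,29,30,31): XOR of data positions = 1⊕1⊕1⊕1⊕1⊕0⊕1⊕1⊕0⊕0⊕1⊕0⊕1⊕1⊕0 = 0
p16 (pos 16,17,18,19,20,21,22,23,24,25,26,27,28,29,30,31): XOR of data positions = 1⊕0⊕0⊕1⊕0⊕1⊕0⊕1⊕0⊕0⊕1⊕0⊕1⊕1⊕0 = 1
Codeword: 0101110011111011100101010010110

0101110011111011100101010010110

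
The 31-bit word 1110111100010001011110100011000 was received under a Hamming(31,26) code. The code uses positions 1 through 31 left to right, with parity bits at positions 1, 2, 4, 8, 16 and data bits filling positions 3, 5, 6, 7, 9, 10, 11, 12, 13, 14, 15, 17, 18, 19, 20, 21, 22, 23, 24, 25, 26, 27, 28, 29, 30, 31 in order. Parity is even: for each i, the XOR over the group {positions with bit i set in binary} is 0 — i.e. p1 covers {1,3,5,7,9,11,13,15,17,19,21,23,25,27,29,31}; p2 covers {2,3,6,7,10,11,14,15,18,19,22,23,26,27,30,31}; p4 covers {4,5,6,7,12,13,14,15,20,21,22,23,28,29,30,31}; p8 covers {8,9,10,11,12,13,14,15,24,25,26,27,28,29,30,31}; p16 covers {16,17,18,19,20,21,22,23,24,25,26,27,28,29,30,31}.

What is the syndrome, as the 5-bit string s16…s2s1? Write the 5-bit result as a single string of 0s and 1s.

00000

s1 (pos 1,3,5,7,9,11,13,15,17,19,21,23,25,27,29,31): 1⊕1⊕1⊕1⊕0⊕0⊕0⊕0⊕0⊕1⊕1⊕1⊕0⊕1⊕0⊕0 = 0
s2 (pos 2,3,6,7,10,11,14,15,18,19,22,23,26,27,30,31): 1⊕1⊕1⊕1⊕0⊕0⊕0⊕0⊕1⊕1⊕0⊕1⊕0⊕1⊕0⊕0 = 0
s4 (pos 4,5,6,7,12,13,14,15,20,21,22,23,28,29,30,31): 0⊕1⊕1⊕1⊕1⊕0⊕0⊕0⊕1⊕1⊕0⊕1⊕1⊕0⊕0⊕0 = 0
s8 (pos 8,9,10,11,12,13,14,15,24,25,26,27,28,29,30,31): 1⊕0⊕0⊕0⊕1⊕0⊕0⊕0⊕0⊕0⊕0⊕1⊕1⊕0⊕0⊕0 = 0
s16 (pos 16,17,18,19,20,21,22,23,24,25,26,27,28,29,30,31): 1⊕0⊕1⊕1⊕1⊕1⊕0⊕1⊕0⊕0⊕0⊕1⊕1⊕0⊕0⊕0 = 0
Syndrome s16…s1 = 00000 → no error.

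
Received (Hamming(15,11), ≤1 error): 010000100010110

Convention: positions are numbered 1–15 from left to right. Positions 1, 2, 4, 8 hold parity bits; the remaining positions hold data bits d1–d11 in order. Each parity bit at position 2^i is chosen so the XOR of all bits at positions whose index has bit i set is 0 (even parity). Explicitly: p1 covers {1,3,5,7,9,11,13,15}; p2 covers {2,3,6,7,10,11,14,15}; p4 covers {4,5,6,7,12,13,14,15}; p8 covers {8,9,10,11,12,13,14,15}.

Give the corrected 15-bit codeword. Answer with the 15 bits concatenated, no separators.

s1 (pos 1,3,5,7,9,11,13,15): 0⊕0⊕0⊕1⊕0⊕1⊕1⊕0 = 1
s2 (pos 2,3,6,7,10,11,14,15): 1⊕0⊕0⊕1⊕0⊕1⊕1⊕0 = 0
s4 (pos 4,5,6,7,12,13,14,15): 0⊕0⊕0⊕1⊕0⊕1⊕1⊕0 = 1
s8 (pos 8,9,10,11,12,13,14,15): 0⊕0⊕0⊕1⊕0⊕1⊕1⊕0 = 1
Syndrome s8…s1 = 1101 → error at position 13.
Flip position 13: 010000100010110 → 010000100010010

010000100010010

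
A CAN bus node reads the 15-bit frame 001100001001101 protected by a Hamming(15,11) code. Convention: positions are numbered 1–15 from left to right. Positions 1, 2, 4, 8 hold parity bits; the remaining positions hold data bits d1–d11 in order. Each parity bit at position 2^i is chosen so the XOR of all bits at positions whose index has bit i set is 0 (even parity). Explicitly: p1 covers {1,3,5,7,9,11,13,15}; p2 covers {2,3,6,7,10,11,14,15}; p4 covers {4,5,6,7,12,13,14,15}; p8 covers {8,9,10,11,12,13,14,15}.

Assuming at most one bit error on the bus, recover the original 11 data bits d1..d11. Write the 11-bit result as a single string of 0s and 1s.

10001001101

s1 (pos 1,3,5,7,9,11,13,15): 0⊕1⊕0⊕0⊕1⊕0⊕1⊕1 = 0
s2 (pos 2,3,6,7,10,11,14,15): 0⊕1⊕0⊕0⊕0⊕0⊕0⊕1 = 0
s4 (pos 4,5,6,7,12,13,14,15): 1⊕0⊕0⊕0⊕1⊕1⊕0⊕1 = 0
s8 (pos 8,9,10,11,12,13,14,15): 0⊕1⊕0⊕0⊕1⊕1⊕0⊕1 = 0
Syndrome s8…s1 = 0000 → no error.
Read data bits from positions 3,5,6,7,9,10,11,12,13,14,15: 10001001101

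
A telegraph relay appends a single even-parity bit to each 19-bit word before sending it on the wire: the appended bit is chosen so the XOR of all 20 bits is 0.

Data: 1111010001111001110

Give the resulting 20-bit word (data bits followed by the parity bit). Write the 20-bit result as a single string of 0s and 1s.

11110100011110011100

XOR of the 19 data bits: 1⊕1⊕1⊕1⊕0⊕1⊕0⊕0⊕0⊕1⊕1⊕1⊕1⊕0⊕0⊕1⊕1⊕1⊕0 = 0
Parity bit = 0 (so all 20 bits XOR to 0).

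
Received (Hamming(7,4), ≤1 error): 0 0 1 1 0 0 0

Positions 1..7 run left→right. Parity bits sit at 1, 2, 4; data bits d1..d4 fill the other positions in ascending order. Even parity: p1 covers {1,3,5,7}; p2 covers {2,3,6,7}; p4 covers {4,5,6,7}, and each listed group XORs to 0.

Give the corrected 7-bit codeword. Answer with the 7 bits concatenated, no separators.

0011001

s1 (pos 1,3,5,7): 0⊕1⊕0⊕0 = 1
s2 (pos 2,3,6,7): 0⊕1⊕0⊕0 = 1
s4 (pos 4,5,6,7): 1⊕0⊕0⊕0 = 1
Syndrome s4…s1 = 111 → error at position 7.
Flip position 7: 0011000 → 0011001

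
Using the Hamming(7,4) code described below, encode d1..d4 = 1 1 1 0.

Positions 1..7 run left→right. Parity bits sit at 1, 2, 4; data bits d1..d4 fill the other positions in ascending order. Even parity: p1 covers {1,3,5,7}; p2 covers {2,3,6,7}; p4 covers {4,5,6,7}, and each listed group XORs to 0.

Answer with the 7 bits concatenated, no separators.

0010110

Place data at non-parity positions: p1 p2 1 p4 1 1 0
p1 (pos 1,3,5,7): XOR of data positions = 1⊕1⊕0 = 0
p2 (pos 2,3,6,7): XOR of data positions = 1⊕1⊕0 = 0
p4 (pos 4,5,6,7): XOR of data positions = 1⊕1⊕0 = 0
Codeword: 0010110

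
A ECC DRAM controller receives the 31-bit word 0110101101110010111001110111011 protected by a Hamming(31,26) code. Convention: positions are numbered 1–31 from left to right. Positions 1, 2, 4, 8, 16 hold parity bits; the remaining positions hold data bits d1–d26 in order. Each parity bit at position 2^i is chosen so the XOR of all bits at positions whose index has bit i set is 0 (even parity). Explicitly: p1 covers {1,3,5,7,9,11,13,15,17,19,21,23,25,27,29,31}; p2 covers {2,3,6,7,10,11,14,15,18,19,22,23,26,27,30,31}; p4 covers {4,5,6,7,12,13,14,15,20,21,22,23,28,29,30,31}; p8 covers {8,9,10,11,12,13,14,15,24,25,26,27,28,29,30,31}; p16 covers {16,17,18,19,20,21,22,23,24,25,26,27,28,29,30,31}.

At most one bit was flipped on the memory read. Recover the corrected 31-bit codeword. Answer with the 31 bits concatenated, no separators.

0110101101110010111001110110011

s1 (pos 1,3,5,7,9,11,13,15,17,19,21,23,25,27,29,31): 0⊕1⊕1⊕1⊕0⊕1⊕0⊕1⊕1⊕1⊕0⊕1⊕0⊕1⊕0⊕1 = 0
s2 (pos 2,3,6,7,10,11,14,15,18,19,22,23,26,27,30,31): 1⊕1⊕0⊕1⊕1⊕1⊕0⊕1⊕1⊕1⊕1⊕1⊕1⊕1⊕1⊕1 = 0
s4 (pos 4,5,6,7,12,13,14,15,20,21,22,23,28,29,30,31): 0⊕1⊕0⊕1⊕1⊕0⊕0⊕1⊕0⊕0⊕1⊕1⊕1⊕0⊕1⊕1 = 1
s8 (pos 8,9,10,11,12,13,14,15,24,25,26,27,28,29,30,31): 1⊕0⊕1⊕1⊕1⊕0⊕0⊕1⊕1⊕0⊕1⊕1⊕1⊕0⊕1⊕1 = 1
s16 (pos 16,17,18,19,20,21,22,23,24,25,26,27,28,29,30,31): 0⊕1⊕1⊕1⊕0⊕0⊕1⊕1⊕1⊕0⊕1⊕1⊕1⊕0⊕1⊕1 = 1
Syndrome s16…s1 = 11100 → error at position 28.
Flip position 28: 0110101101110010111001110111011 → 0110101101110010111001110110011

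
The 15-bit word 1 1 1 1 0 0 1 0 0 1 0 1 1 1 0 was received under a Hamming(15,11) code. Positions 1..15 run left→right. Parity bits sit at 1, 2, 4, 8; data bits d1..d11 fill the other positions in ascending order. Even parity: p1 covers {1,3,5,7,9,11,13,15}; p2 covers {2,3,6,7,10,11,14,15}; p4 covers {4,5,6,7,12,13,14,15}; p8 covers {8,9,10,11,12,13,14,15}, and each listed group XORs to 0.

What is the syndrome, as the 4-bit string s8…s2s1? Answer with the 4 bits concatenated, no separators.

0110

s1 (pos 1,3,5,7,9,11,13,15): 1⊕1⊕0⊕1⊕0⊕0⊕1⊕0 = 0
s2 (pos 2,3,6,7,10,11,14,15): 1⊕1⊕0⊕1⊕1⊕0⊕1⊕0 = 1
s4 (pos 4,5,6,7,12,13,14,15): 1⊕0⊕0⊕1⊕1⊕1⊕1⊕0 = 1
s8 (pos 8,9,10,11,12,13,14,15): 0⊕0⊕1⊕0⊕1⊕1⊕1⊕0 = 0
Syndrome s8…s1 = 0110 → error at position 6.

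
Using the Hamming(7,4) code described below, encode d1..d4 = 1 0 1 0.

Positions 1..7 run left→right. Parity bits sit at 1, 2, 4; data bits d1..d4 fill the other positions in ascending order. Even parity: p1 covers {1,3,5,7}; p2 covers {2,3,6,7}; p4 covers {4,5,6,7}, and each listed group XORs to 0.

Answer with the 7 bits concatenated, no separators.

Place data at non-parity positions: p1 p2 1 p4 0 1 0
p1 (pos 1,3,5,7): XOR of data positions = 1⊕0⊕0 = 1
p2 (pos 2,3,6,7): XOR of data positions = 1⊕1⊕0 = 0
p4 (pos 4,5,6,7): XOR of data positions = 0⊕1⊕0 = 1
Codeword: 1011010

1011010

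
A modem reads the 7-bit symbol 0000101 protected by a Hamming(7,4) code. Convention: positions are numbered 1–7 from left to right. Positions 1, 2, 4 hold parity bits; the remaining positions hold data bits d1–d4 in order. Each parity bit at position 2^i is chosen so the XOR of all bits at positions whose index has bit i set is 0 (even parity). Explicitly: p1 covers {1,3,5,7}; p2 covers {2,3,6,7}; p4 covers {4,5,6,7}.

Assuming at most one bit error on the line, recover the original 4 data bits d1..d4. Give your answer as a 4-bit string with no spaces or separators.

0101

s1 (pos 1,3,5,7): 0⊕0⊕1⊕1 = 0
s2 (pos 2,3,6,7): 0⊕0⊕0⊕1 = 1
s4 (pos 4,5,6,7): 0⊕1⊕0⊕1 = 0
Syndrome s4…s1 = 010 → error at position 2.
Flip position 2: 0000101 → 0100101
Read data bits from positions 3,5,6,7: 0101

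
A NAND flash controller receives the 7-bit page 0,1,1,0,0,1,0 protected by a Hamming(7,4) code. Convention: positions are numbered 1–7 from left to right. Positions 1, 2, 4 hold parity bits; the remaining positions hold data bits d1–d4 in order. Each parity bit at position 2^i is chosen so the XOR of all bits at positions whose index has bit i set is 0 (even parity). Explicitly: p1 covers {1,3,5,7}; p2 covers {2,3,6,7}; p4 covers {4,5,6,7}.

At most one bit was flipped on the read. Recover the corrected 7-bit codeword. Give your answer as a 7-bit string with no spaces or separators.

s1 (pos 1,3,5,7): 0⊕1⊕0⊕0 = 1
s2 (pos 2,3,6,7): 1⊕1⊕1⊕0 = 1
s4 (pos 4,5,6,7): 0⊕0⊕1⊕0 = 1
Syndrome s4…s1 = 111 → error at position 7.
Flip position 7: 0110010 → 0110011

0110011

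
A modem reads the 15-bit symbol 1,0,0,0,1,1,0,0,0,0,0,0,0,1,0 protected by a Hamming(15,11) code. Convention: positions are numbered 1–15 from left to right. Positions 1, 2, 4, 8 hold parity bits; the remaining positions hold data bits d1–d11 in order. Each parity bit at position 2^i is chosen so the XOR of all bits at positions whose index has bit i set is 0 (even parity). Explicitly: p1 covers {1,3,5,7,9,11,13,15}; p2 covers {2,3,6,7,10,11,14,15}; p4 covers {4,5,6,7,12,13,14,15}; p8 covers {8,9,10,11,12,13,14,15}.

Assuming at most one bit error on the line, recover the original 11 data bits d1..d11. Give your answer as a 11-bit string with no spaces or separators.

01100001010

s1 (pos 1,3,5,7,9,11,13,15): 1⊕0⊕1⊕0⊕0⊕0⊕0⊕0 = 0
s2 (pos 2,3,6,7,10,11,14,15): 0⊕0⊕1⊕0⊕0⊕0⊕1⊕0 = 0
s4 (pos 4,5,6,7,12,13,14,15): 0⊕1⊕1⊕0⊕0⊕0⊕1⊕0 = 1
s8 (pos 8,9,10,11,12,13,14,15): 0⊕0⊕0⊕0⊕0⊕0⊕1⊕0 = 1
Syndrome s8…s1 = 1100 → error at position 12.
Flip position 12: 100011000000010 → 100011000001010
Read data bits from positions 3,5,6,7,9,10,11,12,13,14,15: 01100001010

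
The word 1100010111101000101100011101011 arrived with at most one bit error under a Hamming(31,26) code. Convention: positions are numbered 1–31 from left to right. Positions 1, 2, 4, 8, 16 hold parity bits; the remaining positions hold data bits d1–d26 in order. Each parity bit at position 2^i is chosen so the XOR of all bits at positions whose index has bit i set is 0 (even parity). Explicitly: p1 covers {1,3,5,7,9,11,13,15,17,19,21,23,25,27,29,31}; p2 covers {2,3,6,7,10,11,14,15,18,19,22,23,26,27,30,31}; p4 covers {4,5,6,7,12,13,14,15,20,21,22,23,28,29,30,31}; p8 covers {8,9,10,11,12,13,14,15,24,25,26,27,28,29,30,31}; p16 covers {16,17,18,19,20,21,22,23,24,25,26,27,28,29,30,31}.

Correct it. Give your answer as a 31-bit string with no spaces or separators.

1100010111101000101100001101011

s1 (pos 1,3,5,7,9,11,13,15,17,19,21,23,25,27,29,31): 1⊕0⊕0⊕0⊕1⊕1⊕1⊕0⊕1⊕1⊕0⊕0⊕1⊕0⊕0⊕1 = 0
s2 (pos 2,3,6,7,10,11,14,15,18,19,22,23,26,27,30,31): 1⊕0⊕1⊕0⊕1⊕1⊕0⊕0⊕0⊕1⊕0⊕0⊕1⊕0⊕1⊕1 = 0
s4 (pos 4,5,6,7,12,13,14,15,20,21,22,23,28,29,30,31): 0⊕0⊕1⊕0⊕0⊕1⊕0⊕0⊕1⊕0⊕0⊕0⊕1⊕0⊕1⊕1 = 0
s8 (pos 8,9,10,11,12,13,14,15,24,25,26,27,28,29,30,31): 1⊕1⊕1⊕1⊕0⊕1⊕0⊕0⊕1⊕1⊕1⊕0⊕1⊕0⊕1⊕1 = 1
s16 (pos 16,17,18,19,20,21,22,23,24,25,26,27,28,29,30,31): 0⊕1⊕0⊕1⊕1⊕0⊕0⊕0⊕1⊕1⊕1⊕0⊕1⊕0⊕1⊕1 = 1
Syndrome s16…s1 = 11000 → error at position 24.
Flip position 24: 1100010111101000101100011101011 → 1100010111101000101100001101011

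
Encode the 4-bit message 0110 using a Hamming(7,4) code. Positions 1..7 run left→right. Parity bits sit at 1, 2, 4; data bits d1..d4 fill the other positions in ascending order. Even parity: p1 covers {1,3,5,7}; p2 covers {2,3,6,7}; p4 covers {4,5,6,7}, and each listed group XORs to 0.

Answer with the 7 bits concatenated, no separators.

Place data at non-parity positions: p1 p2 0 p4 1 1 0
p1 (pos 1,3,5,7): XOR of data positions = 0⊕1⊕0 = 1
p2 (pos 2,3,6,7): XOR of data positions = 0⊕1⊕0 = 1
p4 (pos 4,5,6,7): XOR of data positions = 1⊕1⊕0 = 0
Codeword: 1100110

1100110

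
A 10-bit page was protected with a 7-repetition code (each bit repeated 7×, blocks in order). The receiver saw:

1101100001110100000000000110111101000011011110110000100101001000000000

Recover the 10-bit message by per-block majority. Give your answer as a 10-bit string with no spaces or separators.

Block 1 (1101100): 4 ones → 1
Block 2 (0011101): 4 ones → 1
Block 3 (0000000): 0 ones → 0
Block 4 (0000110): 2 ones → 0
Block 5 (1111010): 5 ones → 1
Block 6 (0001101): 3 ones → 0
Block 7 (1110110): 5 ones → 1
Block 8 (0001001): 2 ones → 0
Block 9 (0100100): 2 ones → 0
Block 10 (0000000): 0 ones → 0

1100101000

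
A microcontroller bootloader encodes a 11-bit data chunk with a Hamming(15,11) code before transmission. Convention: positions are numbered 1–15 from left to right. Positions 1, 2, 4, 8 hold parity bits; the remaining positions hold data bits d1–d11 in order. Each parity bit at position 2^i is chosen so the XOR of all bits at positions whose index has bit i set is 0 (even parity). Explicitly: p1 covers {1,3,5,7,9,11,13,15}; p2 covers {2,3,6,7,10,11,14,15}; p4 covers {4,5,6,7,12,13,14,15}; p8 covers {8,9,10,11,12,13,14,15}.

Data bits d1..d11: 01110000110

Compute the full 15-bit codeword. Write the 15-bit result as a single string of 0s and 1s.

110111100000110

Place data at non-parity positions: p1 p2 0 p4 1 1 1 p8 0 0 0 0 1 1 0
p1 (pos 1,3,5,7,9,11,13,15): XOR of data positions = 0⊕1⊕1⊕0⊕0⊕1⊕0 = 1
p2 (pos 2,3,6,7,10,11,14,15): XOR of data positions = 0⊕1⊕1⊕0⊕0⊕1⊕0 = 1
p4 (pos 4,5,6,7,12,13,14,15): XOR of data positions = 1⊕1⊕1⊕0⊕1⊕1⊕0 = 1
p8 (pos 8,9,10,11,12,13,14,15): XOR of data positions = 0⊕0⊕0⊕0⊕1⊕1⊕0 = 0
Codeword: 110111100000110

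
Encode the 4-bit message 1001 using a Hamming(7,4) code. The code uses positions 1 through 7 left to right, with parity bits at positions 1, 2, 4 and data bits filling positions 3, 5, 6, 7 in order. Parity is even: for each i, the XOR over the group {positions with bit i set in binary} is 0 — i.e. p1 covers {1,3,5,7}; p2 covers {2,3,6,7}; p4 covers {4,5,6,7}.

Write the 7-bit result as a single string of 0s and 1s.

Place data at non-parity positions: p1 p2 1 p4 0 0 1
p1 (pos 1,3,5,7): XOR of data positions = 1⊕0⊕1 = 0
p2 (pos 2,3,6,7): XOR of data positions = 1⊕0⊕1 = 0
p4 (pos 4,5,6,7): XOR of data positions = 0⊕0⊕1 = 1
Codeword: 0011001

0011001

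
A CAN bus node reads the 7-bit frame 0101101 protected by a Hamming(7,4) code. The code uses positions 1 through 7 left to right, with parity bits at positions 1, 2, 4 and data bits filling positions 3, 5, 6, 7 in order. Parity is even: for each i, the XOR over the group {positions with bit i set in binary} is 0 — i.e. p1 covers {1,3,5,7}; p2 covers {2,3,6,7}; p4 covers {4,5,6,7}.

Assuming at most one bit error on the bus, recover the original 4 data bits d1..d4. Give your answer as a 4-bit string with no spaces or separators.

0101

s1 (pos 1,3,5,7): 0⊕0⊕1⊕1 = 0
s2 (pos 2,3,6,7): 1⊕0⊕0⊕1 = 0
s4 (pos 4,5,6,7): 1⊕1⊕0⊕1 = 1
Syndrome s4…s1 = 100 → error at position 4.
Flip position 4: 0101101 → 0100101
Read data bits from positions 3,5,6,7: 0101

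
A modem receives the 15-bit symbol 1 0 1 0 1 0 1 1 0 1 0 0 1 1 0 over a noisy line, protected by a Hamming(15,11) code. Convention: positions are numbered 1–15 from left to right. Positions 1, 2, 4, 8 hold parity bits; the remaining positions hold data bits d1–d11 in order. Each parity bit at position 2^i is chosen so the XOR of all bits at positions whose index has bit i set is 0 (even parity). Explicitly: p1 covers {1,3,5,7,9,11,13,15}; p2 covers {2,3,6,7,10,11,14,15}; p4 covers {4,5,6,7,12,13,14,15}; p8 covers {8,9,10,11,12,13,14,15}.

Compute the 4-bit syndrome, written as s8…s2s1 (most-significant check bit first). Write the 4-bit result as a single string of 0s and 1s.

s1 (pos 1,3,5,7,9,11,13,15): 1⊕1⊕1⊕1⊕0⊕0⊕1⊕0 = 1
s2 (pos 2,3,6,7,10,11,14,15): 0⊕1⊕0⊕1⊕1⊕0⊕1⊕0 = 0
s4 (pos 4,5,6,7,12,13,14,15): 0⊕1⊕0⊕1⊕0⊕1⊕1⊕0 = 0
s8 (pos 8,9,10,11,12,13,14,15): 1⊕0⊕1⊕0⊕0⊕1⊕1⊕0 = 0
Syndrome s8…s1 = 0001 → error at position 1.

0001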